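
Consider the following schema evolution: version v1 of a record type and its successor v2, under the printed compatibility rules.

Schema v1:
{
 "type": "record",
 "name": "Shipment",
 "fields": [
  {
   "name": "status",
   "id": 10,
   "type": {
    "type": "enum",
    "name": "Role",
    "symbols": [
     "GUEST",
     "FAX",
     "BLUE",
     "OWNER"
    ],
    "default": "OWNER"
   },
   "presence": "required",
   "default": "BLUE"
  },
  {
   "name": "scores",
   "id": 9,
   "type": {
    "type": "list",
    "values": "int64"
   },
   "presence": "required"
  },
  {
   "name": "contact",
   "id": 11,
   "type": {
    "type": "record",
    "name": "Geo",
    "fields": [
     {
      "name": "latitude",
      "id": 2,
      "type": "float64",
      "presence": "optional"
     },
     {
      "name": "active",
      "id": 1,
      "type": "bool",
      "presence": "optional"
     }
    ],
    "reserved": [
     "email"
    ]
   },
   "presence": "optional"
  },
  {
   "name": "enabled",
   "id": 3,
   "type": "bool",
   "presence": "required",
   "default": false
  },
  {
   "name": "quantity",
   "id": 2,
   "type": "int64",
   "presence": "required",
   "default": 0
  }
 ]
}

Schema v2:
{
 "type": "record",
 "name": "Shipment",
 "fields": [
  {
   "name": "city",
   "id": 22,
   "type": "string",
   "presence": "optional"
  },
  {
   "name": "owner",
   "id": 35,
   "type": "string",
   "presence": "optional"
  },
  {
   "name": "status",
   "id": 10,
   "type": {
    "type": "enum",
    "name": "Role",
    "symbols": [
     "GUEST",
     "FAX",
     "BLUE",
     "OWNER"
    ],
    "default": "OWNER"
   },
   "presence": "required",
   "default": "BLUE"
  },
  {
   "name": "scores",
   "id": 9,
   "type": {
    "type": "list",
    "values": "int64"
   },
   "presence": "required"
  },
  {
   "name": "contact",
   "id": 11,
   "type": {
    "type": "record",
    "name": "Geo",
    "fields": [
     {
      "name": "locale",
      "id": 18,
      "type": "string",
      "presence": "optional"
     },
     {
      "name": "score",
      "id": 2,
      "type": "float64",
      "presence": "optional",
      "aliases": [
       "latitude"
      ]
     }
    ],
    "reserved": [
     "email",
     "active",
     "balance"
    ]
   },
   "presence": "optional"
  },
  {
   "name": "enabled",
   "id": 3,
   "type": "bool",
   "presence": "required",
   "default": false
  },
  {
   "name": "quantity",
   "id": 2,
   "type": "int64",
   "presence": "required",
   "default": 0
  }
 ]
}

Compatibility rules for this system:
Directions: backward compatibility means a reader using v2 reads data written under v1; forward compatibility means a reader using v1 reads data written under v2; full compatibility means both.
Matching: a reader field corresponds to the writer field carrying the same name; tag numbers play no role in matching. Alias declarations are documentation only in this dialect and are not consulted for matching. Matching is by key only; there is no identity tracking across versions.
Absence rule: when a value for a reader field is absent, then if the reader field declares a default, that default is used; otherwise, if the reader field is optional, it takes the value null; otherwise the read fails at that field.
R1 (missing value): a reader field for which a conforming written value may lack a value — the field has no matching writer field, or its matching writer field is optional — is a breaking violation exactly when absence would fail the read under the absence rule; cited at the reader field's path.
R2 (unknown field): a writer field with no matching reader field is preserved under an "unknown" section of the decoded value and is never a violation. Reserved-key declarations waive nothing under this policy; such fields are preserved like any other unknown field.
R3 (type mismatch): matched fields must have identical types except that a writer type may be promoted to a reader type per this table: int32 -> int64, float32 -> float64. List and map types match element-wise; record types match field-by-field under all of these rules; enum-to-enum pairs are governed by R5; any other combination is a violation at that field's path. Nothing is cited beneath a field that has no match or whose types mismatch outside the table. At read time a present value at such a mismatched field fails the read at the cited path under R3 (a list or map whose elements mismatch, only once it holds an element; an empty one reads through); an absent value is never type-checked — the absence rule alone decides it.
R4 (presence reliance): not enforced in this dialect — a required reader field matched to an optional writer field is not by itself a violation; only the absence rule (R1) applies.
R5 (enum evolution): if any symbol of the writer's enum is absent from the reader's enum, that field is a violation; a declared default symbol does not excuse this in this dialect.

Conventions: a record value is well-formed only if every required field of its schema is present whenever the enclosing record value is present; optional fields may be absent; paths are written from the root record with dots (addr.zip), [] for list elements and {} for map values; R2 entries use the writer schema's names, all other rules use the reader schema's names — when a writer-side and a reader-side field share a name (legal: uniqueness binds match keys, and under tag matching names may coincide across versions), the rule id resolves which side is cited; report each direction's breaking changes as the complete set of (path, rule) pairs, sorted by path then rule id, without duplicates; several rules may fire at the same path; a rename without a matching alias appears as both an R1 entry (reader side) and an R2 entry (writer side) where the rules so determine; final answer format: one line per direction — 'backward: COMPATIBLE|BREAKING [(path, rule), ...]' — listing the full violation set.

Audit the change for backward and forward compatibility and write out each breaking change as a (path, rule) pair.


in Shipment below, arrows point writer -> reader
backward analysis of Shipment with v2 as reader and v1 as writer:
  no writer field matches reader city
  no writer field matches reader owner
  status <- status (Role -> Role, writer required)
  scores <- scores (list<int64> -> list<int64>, writer required)
  contact <- contact (Geo -> Geo, writer optional)
  enabled <- enabled (bool -> bool, writer required)
  quantity <- quantity (int64 -> int64, writer required)
  no writer field matches reader contact.locale
  no writer field matches reader contact.score
  writer field contact.latitude has no reader counterpart
  writer field contact.active has no reader counterpart
  => backward: COMPATIBLE
forward analysis of Shipment with v1 as reader and v2 as writer:
  status <- status (Role -> Role, writer required)
  scores <- scores (list<int64> -> list<int64>, writer required)
  contact <- contact (Geo -> Geo, writer optional)
  enabled <- enabled (bool -> bool, writer required)
  quantity <- quantity (int64 -> int64, writer required)
  writer field city has no reader counterpart
  writer field owner has no reader counterpart
  no writer field matches reader contact.latitude
  no writer field matches reader contact.active
  writer field contact.locale has no reader counterpart
  writer field contact.score has no reader counterpart
  => forward: COMPATIBLE

backward: COMPATIBLE []; forward: COMPATIBLE []


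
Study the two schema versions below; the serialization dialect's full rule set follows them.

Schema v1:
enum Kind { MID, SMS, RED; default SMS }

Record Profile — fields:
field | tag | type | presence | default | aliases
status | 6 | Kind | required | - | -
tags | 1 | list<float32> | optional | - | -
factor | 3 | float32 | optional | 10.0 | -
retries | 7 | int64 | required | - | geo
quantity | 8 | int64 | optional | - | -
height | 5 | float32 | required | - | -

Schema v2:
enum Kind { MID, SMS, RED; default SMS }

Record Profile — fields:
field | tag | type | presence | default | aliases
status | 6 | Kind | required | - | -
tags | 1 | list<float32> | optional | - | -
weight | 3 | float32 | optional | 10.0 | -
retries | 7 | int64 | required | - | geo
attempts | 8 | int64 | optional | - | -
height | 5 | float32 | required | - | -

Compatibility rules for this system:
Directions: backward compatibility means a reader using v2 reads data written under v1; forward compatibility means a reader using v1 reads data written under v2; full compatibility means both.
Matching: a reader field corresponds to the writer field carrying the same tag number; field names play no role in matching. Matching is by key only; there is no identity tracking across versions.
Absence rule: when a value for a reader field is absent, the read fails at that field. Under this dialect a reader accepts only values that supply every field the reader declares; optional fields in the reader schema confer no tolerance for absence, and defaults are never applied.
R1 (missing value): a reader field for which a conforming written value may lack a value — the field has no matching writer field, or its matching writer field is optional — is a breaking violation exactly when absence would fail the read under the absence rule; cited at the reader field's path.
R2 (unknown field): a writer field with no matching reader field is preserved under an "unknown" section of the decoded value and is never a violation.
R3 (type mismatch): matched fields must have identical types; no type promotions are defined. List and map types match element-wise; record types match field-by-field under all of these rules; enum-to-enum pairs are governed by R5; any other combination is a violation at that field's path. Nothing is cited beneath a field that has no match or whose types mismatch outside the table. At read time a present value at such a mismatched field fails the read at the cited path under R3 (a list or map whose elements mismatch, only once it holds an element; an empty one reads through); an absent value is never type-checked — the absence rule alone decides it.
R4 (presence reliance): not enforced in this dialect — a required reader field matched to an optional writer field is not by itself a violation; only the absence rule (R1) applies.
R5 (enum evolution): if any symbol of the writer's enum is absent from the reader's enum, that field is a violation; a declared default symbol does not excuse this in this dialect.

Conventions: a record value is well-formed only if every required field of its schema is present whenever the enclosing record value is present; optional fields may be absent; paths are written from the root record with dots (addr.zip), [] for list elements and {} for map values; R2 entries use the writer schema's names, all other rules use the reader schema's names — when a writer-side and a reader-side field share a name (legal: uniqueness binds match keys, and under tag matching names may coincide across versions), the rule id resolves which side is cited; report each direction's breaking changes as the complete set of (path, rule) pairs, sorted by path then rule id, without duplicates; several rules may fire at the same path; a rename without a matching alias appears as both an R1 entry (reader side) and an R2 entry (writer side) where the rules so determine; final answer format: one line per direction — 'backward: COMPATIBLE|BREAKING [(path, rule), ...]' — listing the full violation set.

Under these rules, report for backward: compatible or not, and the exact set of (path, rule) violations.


backward: BREAKING [(attempts, R1), (tags, R1), (weight, R1)]

each type pair in Profile: writer, then reader
backward for Profile (reader v2, writer v1):
  status: paired with writer status (Kind -> Kind; writer required)
  tags: paired with writer tags (list<float32> -> list<float32>; writer optional)
  weight: paired with writer factor (float32 -> float32; writer optional)
  retries: paired with writer retries (int64 -> int64; writer required)
  attempts: paired with writer quantity (int64 -> int64; writer optional)
  height: paired with writer height (float32 -> float32; writer required)
  rule R1 violated at attempts
  rule R1 violated at tags
  rule R1 violated at weight
  => 3 violation(s): backward is BREAKING for Profile


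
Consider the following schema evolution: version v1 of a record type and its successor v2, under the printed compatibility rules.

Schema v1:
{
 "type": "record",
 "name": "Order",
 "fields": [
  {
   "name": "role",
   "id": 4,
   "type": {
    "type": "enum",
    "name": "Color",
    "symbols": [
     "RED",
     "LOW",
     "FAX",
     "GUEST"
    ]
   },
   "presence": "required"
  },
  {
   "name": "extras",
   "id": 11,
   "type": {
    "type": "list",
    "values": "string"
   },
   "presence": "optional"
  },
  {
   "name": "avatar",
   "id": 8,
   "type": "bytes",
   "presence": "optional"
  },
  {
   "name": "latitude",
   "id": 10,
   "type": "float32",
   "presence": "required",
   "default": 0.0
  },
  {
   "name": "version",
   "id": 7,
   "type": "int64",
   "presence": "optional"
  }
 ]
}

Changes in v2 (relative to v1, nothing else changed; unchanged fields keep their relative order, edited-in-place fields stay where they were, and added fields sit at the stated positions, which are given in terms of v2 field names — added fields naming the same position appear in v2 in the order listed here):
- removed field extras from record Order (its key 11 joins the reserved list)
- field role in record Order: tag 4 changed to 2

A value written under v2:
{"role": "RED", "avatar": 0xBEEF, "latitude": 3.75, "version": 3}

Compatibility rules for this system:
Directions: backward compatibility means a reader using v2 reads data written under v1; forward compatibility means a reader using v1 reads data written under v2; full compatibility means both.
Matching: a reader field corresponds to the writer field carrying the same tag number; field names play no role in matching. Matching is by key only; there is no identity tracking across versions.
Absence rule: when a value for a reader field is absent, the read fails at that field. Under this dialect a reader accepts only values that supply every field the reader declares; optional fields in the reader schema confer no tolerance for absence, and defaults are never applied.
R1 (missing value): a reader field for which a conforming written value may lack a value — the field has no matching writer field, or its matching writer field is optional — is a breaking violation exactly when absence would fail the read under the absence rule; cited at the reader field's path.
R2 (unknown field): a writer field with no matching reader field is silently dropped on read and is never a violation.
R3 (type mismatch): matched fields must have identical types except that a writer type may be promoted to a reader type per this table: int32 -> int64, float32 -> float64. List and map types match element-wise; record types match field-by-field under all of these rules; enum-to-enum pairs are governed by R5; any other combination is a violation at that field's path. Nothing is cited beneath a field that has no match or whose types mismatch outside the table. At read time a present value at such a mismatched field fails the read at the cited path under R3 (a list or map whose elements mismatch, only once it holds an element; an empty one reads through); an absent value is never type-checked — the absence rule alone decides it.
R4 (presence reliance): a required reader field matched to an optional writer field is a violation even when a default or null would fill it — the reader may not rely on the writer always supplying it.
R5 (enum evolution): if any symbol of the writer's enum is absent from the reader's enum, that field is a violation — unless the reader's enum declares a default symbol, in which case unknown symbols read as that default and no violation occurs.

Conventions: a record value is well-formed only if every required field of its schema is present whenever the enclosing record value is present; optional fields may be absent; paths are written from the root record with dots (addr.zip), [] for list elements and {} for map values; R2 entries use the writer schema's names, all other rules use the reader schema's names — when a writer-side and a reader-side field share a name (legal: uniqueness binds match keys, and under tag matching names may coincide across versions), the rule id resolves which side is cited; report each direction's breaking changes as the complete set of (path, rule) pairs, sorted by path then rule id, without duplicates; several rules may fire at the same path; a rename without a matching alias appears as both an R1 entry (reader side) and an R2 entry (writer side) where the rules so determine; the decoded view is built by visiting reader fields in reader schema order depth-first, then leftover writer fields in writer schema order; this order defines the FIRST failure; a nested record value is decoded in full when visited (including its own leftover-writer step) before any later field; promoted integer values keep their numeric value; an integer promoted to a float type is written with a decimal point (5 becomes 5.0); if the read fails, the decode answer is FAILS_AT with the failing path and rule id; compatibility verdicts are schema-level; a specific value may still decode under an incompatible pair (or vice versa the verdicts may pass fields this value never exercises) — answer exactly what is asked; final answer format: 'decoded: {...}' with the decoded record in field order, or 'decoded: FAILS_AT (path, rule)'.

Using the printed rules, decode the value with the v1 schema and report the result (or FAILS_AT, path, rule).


decoded: FAILS_AT (role, R1)

in Order below, arrows point writer -> reader
decoding the Order value with the v1 reader:
  read fails at role under R1 (no fill)
  => FAILS_AT (role, R1)
ruling out the remaining Order differences:
  removed field extras from record Order (its key 11 joins the reserved list) -> schema-level compatibility only; this Order value's decode is unchanged


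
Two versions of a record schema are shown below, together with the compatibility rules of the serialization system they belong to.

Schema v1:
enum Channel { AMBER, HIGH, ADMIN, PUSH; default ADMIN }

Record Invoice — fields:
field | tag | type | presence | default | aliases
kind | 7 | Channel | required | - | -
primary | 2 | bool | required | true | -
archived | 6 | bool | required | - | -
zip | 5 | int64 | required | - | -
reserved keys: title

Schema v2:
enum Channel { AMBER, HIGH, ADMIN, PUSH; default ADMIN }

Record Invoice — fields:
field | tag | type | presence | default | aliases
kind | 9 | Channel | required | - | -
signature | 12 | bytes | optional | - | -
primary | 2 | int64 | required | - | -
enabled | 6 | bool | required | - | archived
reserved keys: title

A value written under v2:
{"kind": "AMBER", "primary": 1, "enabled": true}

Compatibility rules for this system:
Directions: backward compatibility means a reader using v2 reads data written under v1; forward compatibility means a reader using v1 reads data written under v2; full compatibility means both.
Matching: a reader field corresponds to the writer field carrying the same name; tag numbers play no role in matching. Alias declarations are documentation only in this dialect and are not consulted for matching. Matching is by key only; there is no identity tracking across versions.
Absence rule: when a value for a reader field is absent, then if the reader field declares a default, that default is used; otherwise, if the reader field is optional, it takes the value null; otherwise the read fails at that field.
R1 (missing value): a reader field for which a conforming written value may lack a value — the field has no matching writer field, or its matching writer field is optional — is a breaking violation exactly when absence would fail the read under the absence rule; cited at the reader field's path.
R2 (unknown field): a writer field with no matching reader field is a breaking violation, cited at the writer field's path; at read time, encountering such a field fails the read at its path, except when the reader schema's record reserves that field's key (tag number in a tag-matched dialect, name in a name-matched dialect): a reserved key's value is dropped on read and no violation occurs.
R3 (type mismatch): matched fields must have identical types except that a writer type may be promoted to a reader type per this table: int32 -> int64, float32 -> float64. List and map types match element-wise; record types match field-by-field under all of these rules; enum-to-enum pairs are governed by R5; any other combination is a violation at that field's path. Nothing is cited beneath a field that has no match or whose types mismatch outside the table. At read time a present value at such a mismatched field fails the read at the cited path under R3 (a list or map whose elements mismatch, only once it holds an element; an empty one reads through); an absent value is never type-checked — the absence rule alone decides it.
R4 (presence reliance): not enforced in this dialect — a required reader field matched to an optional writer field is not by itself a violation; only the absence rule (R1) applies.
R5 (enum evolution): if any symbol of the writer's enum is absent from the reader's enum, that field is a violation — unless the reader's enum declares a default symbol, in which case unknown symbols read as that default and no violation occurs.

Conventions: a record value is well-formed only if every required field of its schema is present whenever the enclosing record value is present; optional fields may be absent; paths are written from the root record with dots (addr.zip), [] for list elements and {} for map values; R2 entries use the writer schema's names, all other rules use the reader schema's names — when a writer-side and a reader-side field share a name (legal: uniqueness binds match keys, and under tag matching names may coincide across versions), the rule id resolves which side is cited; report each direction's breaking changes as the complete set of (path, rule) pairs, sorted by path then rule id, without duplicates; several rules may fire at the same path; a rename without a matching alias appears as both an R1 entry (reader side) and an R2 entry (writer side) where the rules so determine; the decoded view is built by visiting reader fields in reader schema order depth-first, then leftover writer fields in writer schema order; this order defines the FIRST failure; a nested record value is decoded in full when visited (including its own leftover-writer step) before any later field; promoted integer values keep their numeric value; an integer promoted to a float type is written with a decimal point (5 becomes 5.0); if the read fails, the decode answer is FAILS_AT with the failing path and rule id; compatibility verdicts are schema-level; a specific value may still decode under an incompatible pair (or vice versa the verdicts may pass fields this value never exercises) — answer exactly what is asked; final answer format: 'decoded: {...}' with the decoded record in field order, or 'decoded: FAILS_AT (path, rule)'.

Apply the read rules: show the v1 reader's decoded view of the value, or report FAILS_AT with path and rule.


arrows below run writer -> reader for Invoice
decode (reader v1):
  kind := "AMBER"
  read fails at primary under R3
  => FAILS_AT (primary, R3)
remaining Invoice differences; none change what is asked:
  renamed field archived to enabled in record Invoice (alias archived declared on the renamed field) -> a verdict-level change on Invoice — the shown value reads the same
  field kind in record Invoice: tag 7 changed to 9 -> inert under this dialect — no rule fires on Invoice and the result does not move
  removed field zip from record Invoice -> a verdict-level change on Invoice — the shown value reads the same
  added field signature to record Invoice: optional bytes, tag 12 (in v2 it sits immediately before primary) -> a verdict-level change on Invoice — the shown value reads the same

decoded: FAILS_AT (primary, R3)


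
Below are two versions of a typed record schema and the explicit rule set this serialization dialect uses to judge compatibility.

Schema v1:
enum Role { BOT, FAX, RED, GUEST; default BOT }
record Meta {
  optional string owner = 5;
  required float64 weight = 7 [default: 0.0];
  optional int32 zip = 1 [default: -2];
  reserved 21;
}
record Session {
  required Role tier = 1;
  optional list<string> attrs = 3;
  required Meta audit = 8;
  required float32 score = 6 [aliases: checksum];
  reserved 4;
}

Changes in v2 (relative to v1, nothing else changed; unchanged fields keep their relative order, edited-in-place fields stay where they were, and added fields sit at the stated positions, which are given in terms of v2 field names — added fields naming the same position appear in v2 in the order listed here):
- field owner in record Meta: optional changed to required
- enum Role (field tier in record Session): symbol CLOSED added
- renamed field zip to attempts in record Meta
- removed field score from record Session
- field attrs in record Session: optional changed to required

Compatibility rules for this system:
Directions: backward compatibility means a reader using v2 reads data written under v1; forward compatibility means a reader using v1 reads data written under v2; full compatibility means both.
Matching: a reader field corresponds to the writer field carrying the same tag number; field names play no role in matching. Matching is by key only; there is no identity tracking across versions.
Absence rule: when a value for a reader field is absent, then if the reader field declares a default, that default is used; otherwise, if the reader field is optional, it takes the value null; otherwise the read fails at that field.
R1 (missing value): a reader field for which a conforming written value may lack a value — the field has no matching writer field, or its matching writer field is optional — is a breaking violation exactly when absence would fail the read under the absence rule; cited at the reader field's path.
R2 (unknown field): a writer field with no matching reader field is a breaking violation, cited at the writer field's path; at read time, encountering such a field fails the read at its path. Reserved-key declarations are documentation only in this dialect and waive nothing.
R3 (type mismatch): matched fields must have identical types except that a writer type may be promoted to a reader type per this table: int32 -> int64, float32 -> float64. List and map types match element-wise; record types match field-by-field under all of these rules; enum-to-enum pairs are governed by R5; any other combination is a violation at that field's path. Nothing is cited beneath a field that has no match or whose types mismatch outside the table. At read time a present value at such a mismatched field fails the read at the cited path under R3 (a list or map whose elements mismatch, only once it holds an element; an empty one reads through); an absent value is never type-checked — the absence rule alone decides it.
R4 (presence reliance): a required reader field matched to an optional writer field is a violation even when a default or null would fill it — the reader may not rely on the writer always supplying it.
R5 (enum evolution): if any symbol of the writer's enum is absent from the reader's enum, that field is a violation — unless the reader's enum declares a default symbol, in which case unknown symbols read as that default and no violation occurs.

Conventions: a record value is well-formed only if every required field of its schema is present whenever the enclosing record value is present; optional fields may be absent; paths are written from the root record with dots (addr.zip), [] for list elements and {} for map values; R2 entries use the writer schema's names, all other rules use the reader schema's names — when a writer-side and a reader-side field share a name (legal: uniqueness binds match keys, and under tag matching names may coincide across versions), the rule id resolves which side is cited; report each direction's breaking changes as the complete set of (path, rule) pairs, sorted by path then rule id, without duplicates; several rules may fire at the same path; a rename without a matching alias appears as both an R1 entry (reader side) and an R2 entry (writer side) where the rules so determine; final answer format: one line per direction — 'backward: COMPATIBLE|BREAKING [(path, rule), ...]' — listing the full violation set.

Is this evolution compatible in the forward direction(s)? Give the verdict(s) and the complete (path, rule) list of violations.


forward: BREAKING [(score, R1)]

each type pair in Session: writer, then reader
forward pass over Session, reader schema v1, writer schema v2:
  writer required, Role -> Role: reader tier maps from writer tier
  writer required, list<string> -> list<string>: reader attrs maps from writer attrs
  writer required, Meta -> Meta: reader audit maps from writer audit
  score: no writer match
  writer required, string -> string: reader audit.owner maps from writer audit.owner
  writer required, float64 -> float64: reader audit.weight maps from writer audit.weight
  writer optional, int32 -> int32: reader audit.zip maps from writer audit.attempts
  rule R1 violated at score
  => 1 violation(s): forward is BREAKING for Session
remaining Session differences; none change what is asked:
  field owner in record Meta: optional changed to required -> affects backward compatibility only, which is not asked
  enum Role (field tier in record Session): symbol CLOSED added -> triggers nothing under Session's printed rules — same verdict
  renamed field zip to attempts in record Meta -> triggers nothing under Session's printed rules — same verdict
  field attrs in record Session: optional changed to required -> affects backward compatibility only, which is not asked


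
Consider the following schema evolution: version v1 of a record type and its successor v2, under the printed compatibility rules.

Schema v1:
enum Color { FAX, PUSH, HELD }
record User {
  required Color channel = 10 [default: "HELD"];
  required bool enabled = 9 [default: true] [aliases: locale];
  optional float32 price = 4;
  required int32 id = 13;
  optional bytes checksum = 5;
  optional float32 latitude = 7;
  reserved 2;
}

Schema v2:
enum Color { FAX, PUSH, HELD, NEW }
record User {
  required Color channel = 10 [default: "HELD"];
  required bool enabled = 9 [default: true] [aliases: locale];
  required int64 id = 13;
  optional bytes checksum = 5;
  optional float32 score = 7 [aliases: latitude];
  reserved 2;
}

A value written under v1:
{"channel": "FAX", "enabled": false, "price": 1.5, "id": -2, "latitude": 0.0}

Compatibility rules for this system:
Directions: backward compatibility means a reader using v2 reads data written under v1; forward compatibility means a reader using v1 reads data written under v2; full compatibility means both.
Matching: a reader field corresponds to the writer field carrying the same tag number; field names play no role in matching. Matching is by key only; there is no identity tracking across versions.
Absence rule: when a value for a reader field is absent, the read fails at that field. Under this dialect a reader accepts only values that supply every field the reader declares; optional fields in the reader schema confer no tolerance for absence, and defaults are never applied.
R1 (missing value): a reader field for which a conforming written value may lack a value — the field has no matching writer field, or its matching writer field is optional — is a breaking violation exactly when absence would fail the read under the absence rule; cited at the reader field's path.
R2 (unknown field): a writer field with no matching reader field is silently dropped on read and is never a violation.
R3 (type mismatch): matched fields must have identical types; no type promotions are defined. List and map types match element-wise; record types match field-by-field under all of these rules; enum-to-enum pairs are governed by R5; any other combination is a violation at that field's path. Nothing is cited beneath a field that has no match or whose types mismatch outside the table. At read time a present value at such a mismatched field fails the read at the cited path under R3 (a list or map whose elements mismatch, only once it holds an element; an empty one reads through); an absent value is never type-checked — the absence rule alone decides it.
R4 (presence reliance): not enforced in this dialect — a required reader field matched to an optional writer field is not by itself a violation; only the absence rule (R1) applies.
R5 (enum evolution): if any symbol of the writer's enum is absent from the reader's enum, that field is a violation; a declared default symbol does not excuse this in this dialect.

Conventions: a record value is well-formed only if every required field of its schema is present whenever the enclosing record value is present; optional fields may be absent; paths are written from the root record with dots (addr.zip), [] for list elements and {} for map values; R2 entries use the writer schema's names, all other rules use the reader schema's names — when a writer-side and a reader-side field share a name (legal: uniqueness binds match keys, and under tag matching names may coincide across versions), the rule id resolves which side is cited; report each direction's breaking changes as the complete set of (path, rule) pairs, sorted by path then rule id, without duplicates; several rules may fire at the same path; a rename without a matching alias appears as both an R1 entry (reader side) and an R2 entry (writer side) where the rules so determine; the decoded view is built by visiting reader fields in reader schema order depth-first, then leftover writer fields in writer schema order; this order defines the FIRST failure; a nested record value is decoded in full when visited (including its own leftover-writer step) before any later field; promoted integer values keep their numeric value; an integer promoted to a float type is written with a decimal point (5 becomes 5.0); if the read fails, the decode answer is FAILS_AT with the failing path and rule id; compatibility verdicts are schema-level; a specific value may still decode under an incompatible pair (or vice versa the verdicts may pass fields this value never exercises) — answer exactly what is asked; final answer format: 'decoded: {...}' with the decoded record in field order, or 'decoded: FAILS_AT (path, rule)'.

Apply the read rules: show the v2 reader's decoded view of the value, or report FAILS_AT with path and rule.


decoded: FAILS_AT (id, R3)

in User below, arrows point writer -> reader
decode (reader v2):
  channel := "FAX"
  enabled := false
  read fails at id under R3
  => FAILS_AT (id, R3)
the other User changes do not affect what is asked:
  enum Color (field channel in record User): symbol NEW added -> changes User's schema-level verdicts only — the decode of this value is the same
  removed field price from record User -> changes User's schema-level verdicts only — the decode of this value is the same
  renamed field latitude to score in record User (alias latitude declared on the renamed field) -> changes User's schema-level verdicts only — the decode of this value is the same


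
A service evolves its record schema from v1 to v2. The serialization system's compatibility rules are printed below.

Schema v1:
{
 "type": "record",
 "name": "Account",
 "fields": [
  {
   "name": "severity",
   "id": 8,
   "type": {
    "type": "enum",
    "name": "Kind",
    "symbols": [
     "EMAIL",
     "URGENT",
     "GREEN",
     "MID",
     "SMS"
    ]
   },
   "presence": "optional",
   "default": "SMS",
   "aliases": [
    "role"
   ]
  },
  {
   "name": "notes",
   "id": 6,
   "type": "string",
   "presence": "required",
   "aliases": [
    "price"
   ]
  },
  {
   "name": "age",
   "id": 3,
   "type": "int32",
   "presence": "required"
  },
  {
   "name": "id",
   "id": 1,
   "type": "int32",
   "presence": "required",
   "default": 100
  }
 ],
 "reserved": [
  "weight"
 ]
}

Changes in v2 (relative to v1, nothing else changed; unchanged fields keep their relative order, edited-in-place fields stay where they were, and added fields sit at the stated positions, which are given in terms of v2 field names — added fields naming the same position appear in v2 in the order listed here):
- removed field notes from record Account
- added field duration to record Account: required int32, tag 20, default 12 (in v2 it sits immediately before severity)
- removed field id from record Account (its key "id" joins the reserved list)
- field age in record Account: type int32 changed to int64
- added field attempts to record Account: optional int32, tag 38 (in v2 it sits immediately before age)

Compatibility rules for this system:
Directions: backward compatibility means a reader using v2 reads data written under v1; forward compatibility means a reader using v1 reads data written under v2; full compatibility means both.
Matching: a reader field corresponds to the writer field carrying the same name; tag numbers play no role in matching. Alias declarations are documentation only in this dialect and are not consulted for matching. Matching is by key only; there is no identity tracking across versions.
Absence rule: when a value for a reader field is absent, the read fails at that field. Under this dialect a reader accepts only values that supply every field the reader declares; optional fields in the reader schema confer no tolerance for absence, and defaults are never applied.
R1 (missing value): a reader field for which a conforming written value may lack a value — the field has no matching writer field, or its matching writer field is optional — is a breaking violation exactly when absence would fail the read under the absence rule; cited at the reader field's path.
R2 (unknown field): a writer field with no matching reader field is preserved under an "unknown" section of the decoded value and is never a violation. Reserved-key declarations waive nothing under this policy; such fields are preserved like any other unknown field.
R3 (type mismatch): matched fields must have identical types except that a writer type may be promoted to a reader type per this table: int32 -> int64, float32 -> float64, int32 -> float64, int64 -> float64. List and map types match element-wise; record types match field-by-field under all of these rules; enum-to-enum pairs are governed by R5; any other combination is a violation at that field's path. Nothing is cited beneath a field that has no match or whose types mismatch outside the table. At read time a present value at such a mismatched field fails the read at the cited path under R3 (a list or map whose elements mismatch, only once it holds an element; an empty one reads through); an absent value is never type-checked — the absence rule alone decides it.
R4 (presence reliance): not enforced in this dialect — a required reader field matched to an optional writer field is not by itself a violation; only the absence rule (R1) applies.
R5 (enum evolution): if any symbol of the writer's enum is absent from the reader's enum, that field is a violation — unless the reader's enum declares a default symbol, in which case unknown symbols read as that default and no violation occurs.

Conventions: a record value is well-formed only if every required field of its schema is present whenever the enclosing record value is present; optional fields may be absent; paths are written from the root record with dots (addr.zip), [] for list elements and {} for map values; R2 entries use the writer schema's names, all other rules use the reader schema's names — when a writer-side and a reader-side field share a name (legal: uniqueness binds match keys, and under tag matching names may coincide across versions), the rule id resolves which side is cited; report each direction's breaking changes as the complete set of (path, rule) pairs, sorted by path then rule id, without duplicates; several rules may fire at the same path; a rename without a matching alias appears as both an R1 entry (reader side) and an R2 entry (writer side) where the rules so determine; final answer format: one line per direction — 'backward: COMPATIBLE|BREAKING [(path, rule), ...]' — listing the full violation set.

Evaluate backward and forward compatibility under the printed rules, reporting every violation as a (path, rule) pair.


backward: BREAKING [(attempts, R1), (duration, R1), (severity, R1)]; forward: BREAKING [(age, R3), (id, R1), (notes, R1), (severity, R1)]

the writer's type comes first in each Account pair
backward for Account (reader v2, writer v1):
  duration has no writer counterpart
  writer optional, Kind -> Kind: reader severity maps from writer severity
  attempts has no writer counterpart
  writer required, int32 -> int64: reader age maps from writer age
  writer notes: unknown to reader
  writer id: unknown to reader
  R1 fires at attempts
  R1 fires at duration
  R1 fires at severity
  => 3 violation(s): backward is BREAKING for Account
forward for Account (reader v1, writer v2):
  writer optional, Kind -> Kind: reader severity maps from writer severity
  notes has no writer counterpart
  writer required, int64 -> int32: reader age maps from writer age
  id has no writer counterpart
  writer duration: unknown to reader
  writer attempts: unknown to reader
  R3 fires at age
  R1 fires at id
  R1 fires at notes
  R1 fires at severity
  => 4 violation(s): forward is BREAKING for Account
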